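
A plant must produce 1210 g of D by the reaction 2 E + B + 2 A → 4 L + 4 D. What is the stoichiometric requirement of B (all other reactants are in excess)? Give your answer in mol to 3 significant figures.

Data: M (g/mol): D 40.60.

7.45 mol

n(D) = 1210 / 40.60 = 29.80 mol
n(B) = (1/4) × 29.80 = 7.450 mol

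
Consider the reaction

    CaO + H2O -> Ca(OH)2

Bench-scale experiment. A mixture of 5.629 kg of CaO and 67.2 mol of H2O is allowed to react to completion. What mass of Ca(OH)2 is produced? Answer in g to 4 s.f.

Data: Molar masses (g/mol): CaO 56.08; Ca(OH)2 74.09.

n(CaO) = 5.629×1000 / 56.08 = 100.4 mol
n(H2O) = 67.20 mol
n/ν for CaO = 100.4/1 = 100.4
n/ν for H2O = 67.20/1 = 67.20
Smallest n/ν is H2O → limiting reagent.
n(Ca(OH)2) = (1/1) × 67.20 = 67.20 mol
mass = 67.20 × 74.09 = 4979 g

4979 g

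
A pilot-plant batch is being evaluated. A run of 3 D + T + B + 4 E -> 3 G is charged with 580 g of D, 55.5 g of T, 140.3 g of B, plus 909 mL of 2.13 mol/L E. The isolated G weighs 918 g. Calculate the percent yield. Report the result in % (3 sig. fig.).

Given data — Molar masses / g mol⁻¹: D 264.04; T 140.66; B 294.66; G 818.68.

94.7 %

n(D) = 580.0 / 264.04 = 2.197 mol
n(T) = 55.50 / 140.66 = 0.3946 mol
n(B) = 140.3 / 294.66 = 0.4761 mol
n(E) = 2.13 × 909.0/1000 = 1.936 mol
n/ν for D = 2.197/3 = 0.7323
n/ν for T = 0.3946/1 = 0.3946
n/ν for B = 0.4761/1 = 0.4761
n/ν for E = 1.936/4 = 0.4840
Smallest n/ν is T → limiting reagent.
theoretical n(G) = (3/1) × 0.3946 = 1.184 mol → 969.3 g
% yield = 918 / 969.3 × 100 = 94.71 %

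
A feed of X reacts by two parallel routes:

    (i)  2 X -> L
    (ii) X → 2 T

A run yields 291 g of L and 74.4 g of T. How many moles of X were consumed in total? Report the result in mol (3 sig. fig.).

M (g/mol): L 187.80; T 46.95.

3.89 mol

n(L) = 291 / 187.80 = 1.550 mol
n(T) = 74.4 / 46.95 = 1.585 mol
n(X) via (i) = (2/1)×1.550 = 3.100 mol
n(X) via (ii) = (1/2)×1.585 = 0.7925 mol
total n(X) = 3.100 + 0.7925 = 3.893 mol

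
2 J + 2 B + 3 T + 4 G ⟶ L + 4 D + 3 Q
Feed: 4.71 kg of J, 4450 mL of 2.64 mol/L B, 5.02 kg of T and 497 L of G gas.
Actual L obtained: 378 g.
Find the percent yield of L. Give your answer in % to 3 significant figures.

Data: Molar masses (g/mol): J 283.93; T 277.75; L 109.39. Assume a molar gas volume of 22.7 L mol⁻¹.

n(J) = 4.710×1000 / 283.93 = 16.59 mol
n(B) = 2.64 × 4450/1000 = 11.75 mol
n(T) = 5.020×1000 / 277.75 = 18.07 mol
n(G) = 497.0 / 22.7 = 21.89 mol
n/ν → J: 8.295, B: 5.875, T: 6.023, G: 5.473; G is limiting.
theoretical n(L) = (1/4) × 21.89 = 5.473 mol → 598.7 g
% yield = 378 / 598.7 × 100 = 63.14 %

63.1 %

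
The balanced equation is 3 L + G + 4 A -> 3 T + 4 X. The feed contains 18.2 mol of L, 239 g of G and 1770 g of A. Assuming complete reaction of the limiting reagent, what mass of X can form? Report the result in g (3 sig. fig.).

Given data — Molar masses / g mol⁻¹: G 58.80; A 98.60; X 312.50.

n(L) = 18.20 mol
n(G) = 239.0 / 58.80 = 4.065 mol
n(A) = 1770 / 98.60 = 17.95 mol
n/ν for L = 18.20/3 = 6.067
n/ν for G = 4.065/1 = 4.065
n/ν for A = 17.95/4 = 4.488
Smallest n/ν is G → limiting reagent.
n(X) = (4/1) × 4.065 = 16.26 mol
mass = 16.26 × 312.50 = 5081 g

5080 g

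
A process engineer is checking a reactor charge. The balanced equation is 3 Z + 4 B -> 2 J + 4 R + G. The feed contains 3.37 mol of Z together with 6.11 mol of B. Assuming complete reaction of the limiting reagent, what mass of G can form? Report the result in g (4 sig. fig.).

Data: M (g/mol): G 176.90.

n(Z) = 3.370 mol
n(B) = 6.110 mol
n/ν for Z = 3.370/3 = 1.123
n/ν for B = 6.110/4 = 1.528
Smallest n/ν is Z → limiting reagent.
n(G) = (1/3) × 3.370 = 1.123 mol
mass = 1.123 × 176.90 = 198.7 g

198.7 g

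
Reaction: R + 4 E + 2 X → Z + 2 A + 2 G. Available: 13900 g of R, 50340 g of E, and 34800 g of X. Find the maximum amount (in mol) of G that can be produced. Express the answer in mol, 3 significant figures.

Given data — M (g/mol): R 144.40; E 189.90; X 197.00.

n(R) = 13900 / 144.40 = 96.26 mol
n(E) = 50340 / 189.90 = 265.1 mol
n(X) = 34800 / 197.00 = 176.6 mol
n/ν for R = 96.26/1 = 96.26
n/ν for E = 265.1/4 = 66.28
n/ν for X = 176.6/2 = 88.30
Smallest n/ν is E → limiting reagent.
n(G) = (2/4) × 265.1 = 132.6 mol

133 mol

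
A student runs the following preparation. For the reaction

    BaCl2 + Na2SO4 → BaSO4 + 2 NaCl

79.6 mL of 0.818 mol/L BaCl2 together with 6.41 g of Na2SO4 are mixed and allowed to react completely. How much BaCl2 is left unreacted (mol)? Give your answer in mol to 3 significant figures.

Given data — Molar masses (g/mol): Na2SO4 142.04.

n(BaCl2) = 0.818 × 79.60/1000 = 0.06511 mol
n(Na2SO4) = 6.410 / 142.04 = 0.04513 mol
n/ν → BaCl2: 0.06511, Na2SO4: 0.04513; Na2SO4 is limiting.
BaCl2 consumed = (1/1) × 0.04513 = 0.04513 mol
BaCl2 remaining = 0.06511 − 0.04513 = 0.01998 mol

0.0200 mol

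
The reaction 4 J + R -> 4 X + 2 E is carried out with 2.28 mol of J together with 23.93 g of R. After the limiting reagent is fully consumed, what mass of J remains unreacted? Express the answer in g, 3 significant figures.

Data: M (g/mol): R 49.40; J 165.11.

n(J) = 2.280 mol
n(R) = 23.93 / 49.40 = 0.4844 mol
n/ν for J = 2.280/4 = 0.5700
n/ν for R = 0.4844/1 = 0.4844
Smallest n/ν is R → limiting reagent.
J consumed = (4/1) × 0.4844 = 1.938 mol
J remaining = 2.280 − 1.938 = 0.3420 mol
mass = 0.3420 × 165.11 = 56.47 g

56.5 g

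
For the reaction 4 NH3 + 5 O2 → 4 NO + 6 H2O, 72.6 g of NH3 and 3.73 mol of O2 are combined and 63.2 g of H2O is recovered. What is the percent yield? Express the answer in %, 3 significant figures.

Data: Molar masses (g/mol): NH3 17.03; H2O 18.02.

78.4 %

n(NH3) = 72.60 / 17.03 = 4.263 mol
n(O2) = 3.730 mol
n/ν for NH3 = 4.263/4 = 1.066
n/ν for O2 = 3.730/5 = 0.7460
Smallest n/ν is O2 → limiting reagent.
theoretical n(H2O) = (6/5) × 3.730 = 4.476 mol → 80.66 g
% yield = 63.2 / 80.66 × 100 = 78.35 %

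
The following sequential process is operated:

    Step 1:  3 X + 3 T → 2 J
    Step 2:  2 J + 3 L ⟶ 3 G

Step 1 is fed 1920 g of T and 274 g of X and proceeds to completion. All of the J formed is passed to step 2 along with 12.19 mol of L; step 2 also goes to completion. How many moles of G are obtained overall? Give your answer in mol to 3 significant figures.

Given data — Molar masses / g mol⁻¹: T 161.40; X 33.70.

8.13 mol

Step 1:
n(T) = 1920 / 161.40 = 11.90 mol
n(X) = 274.0 / 33.70 = 8.131 mol
n/ν → T: 3.967, X: 2.710; X is limiting.
n(J) produced = (2/3) × 8.131 = 5.421 mol
Step 2:
n(J) available = 5.421 mol
n(L) = 12.19 mol
n/ν → J: 2.711, L: 4.063; J is limiting.
n(G) = (3/2) × 5.421 = 8.132 mol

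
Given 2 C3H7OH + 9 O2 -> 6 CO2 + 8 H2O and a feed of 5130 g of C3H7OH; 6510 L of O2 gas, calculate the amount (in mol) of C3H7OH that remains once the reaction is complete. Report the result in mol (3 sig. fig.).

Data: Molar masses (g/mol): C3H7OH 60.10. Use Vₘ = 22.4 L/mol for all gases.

n(C3H7OH) = 5130 / 60.10 = 85.36 mol
n(O2) = 6510 / 22.4 = 290.6 mol
n/ν → C3H7OH: 42.68, O2: 32.29; O2 is limiting.
C3H7OH consumed = (2/9) × 290.6 = 64.58 mol
C3H7OH remaining = 85.36 − 64.58 = 20.78 mol

20.8 mol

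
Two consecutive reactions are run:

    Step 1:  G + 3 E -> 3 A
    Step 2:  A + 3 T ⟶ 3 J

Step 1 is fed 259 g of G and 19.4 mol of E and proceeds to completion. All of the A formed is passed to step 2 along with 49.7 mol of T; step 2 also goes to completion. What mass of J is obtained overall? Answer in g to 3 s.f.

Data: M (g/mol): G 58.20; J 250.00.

Step 1:
n(G) = 259.0 / 58.20 = 4.450 mol
n(E) = 19.40 mol
n/ν for G = 4.450/1 = 4.450
n/ν for E = 19.40/3 = 6.467
Smallest n/ν is G → limiting reagent.
n(A) produced = (3/1) × 4.450 = 13.35 mol
Step 2:
n(A) available = 13.35 mol
n(T) = 49.70 mol
n/ν for A = 13.35/1 = 13.35
n/ν for T = 49.70/3 = 16.57
Smallest n/ν is A → limiting reagent.
n(J) = (3/1) × 13.35 = 40.05 mol
mass = 40.05 × 250.00 = 10010 g

10000 g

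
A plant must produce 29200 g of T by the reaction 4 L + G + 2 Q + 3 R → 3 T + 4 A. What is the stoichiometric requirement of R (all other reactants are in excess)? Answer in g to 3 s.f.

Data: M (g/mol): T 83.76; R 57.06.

n(T) = 29200 / 83.76 = 348.6 mol
n(R) = (3/3) × 348.6 = 348.6 mol
mass = 348.6 × 57.06 = 19890 g

19900 g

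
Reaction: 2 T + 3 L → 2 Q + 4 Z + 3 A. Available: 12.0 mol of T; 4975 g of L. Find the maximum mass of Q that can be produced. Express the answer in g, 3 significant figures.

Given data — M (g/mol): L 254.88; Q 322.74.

3870 g

n(T) = 12.00 mol
n(L) = 4975 / 254.88 = 19.52 mol
n/ν for T = 12.00/2 = 6.000
n/ν for L = 19.52/3 = 6.507
Smallest n/ν is T → limiting reagent.
n(Q) = (2/2) × 12.00 = 12.00 mol
mass = 12.00 × 322.74 = 3873 g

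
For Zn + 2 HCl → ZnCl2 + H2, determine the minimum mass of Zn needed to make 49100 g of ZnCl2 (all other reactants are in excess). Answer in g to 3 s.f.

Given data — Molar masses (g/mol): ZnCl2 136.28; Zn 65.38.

23600 g

n(ZnCl2) = 49100 / 136.28 = 360.3 mol
n(Zn) = (1/1) × 360.3 = 360.3 mol
mass = 360.3 × 65.38 = 23560 g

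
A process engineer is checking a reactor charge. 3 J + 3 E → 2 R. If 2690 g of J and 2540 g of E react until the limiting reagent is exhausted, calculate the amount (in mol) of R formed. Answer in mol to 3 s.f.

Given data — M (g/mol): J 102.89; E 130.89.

n(J) = 2690 / 102.89 = 26.14 mol
n(E) = 2540 / 130.89 = 19.41 mol
n/ν → J: 8.713, E: 6.470; E is limiting.
n(R) = (2/3) × 19.41 = 12.94 mol

12.9 mol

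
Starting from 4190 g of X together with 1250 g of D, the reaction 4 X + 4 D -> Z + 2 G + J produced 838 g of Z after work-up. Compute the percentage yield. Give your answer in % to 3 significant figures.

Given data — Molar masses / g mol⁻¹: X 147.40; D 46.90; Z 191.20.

65.8 %

n(X) = 4190 / 147.40 = 28.43 mol
n(D) = 1250 / 46.90 = 26.65 mol
n/ν for X = 28.43/4 = 7.108
n/ν for D = 26.65/4 = 6.663
Smallest n/ν is D → limiting reagent.
theoretical n(Z) = (1/4) × 26.65 = 6.663 mol → 1274 g
% yield = 838 / 1274 × 100 = 65.78 %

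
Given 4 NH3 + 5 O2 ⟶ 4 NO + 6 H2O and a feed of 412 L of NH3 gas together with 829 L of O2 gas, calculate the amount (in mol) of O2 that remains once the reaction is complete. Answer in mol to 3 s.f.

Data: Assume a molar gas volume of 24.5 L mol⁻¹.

12.8 mol

n(NH3) = 412.0 / 24.5 = 16.82 mol
n(O2) = 829.0 / 24.5 = 33.84 mol
n/ν for NH3 = 16.82/4 = 4.205
n/ν for O2 = 33.84/5 = 6.768
Smallest n/ν is NH3 → limiting reagent.
O2 consumed = (5/4) × 16.82 = 21.03 mol
O2 remaining = 33.84 − 21.03 = 12.81 mol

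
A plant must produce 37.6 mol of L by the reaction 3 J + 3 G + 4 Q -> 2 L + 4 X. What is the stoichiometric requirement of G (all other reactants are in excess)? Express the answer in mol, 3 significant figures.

n(L) = 37.60 mol
n(G) = (3/2) × 37.60 = 56.40 mol

56.4 mol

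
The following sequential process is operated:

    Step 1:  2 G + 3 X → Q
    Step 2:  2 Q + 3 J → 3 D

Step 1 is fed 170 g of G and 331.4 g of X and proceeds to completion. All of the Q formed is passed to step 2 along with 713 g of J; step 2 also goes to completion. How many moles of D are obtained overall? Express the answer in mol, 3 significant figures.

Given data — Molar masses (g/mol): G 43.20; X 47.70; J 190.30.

Step 1:
n(G) = 170.0 / 43.20 = 3.935 mol
n(X) = 331.4 / 47.70 = 6.948 mol
n/ν for G = 3.935/2 = 1.968
n/ν for X = 6.948/3 = 2.316
Smallest n/ν is G → limiting reagent.
n(Q) produced = (1/2) × 3.935 = 1.968 mol
Step 2:
n(Q) available = 1.968 mol
n(J) = 713.0 / 190.30 = 3.747 mol
n/ν for Q = 1.968/2 = 0.9840
n/ν for J = 3.747/3 = 1.249
Smallest n/ν is Q → limiting reagent.
n(D) = (3/2) × 1.968 = 2.952 mol

2.95 mol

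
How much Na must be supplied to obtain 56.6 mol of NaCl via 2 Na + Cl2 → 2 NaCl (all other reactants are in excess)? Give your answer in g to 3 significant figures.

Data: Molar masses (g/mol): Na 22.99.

n(NaCl) = 56.60 mol
n(Na) = (2/2) × 56.60 = 56.60 mol
mass = 56.60 × 22.99 = 1301 g

1300 g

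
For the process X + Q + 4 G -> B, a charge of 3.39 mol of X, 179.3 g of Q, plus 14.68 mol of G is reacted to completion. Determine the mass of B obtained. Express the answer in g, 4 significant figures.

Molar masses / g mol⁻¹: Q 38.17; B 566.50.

n(X) = 3.390 mol
n(Q) = 179.3 / 38.17 = 4.697 mol
n(G) = 14.68 mol
n/ν → X: 3.390, Q: 4.697, G: 3.670; X is limiting.
n(B) = (1/1) × 3.390 = 3.390 mol
mass = 3.390 × 566.50 = 1920 g

1920 g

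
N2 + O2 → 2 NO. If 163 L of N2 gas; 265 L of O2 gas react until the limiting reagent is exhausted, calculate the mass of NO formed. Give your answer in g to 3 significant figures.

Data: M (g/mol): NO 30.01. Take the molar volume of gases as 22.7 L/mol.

431 g

n(N2) = 163.0 / 22.7 = 7.181 mol
n(O2) = 265.0 / 22.7 = 11.67 mol
n/ν → N2: 7.181, O2: 11.67; N2 is limiting.
n(NO) = (2/1) × 7.181 = 14.36 mol
mass = 14.36 × 30.01 = 430.9 g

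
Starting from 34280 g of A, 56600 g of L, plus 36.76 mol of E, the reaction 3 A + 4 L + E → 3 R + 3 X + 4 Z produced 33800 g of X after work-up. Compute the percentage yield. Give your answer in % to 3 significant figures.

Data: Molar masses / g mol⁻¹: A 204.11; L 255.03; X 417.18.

n(A) = 34280 / 204.11 = 167.9 mol
n(L) = 56600 / 255.03 = 221.9 mol
n(E) = 36.76 mol
n/ν for A = 167.9/3 = 55.97
n/ν for L = 221.9/4 = 55.48
n/ν for E = 36.76/1 = 36.76
Smallest n/ν is E → limiting reagent.
theoretical n(X) = (3/1) × 36.76 = 110.3 mol → 46010 g
% yield = 33800 / 46010 × 100 = 73.46 %

73.5 %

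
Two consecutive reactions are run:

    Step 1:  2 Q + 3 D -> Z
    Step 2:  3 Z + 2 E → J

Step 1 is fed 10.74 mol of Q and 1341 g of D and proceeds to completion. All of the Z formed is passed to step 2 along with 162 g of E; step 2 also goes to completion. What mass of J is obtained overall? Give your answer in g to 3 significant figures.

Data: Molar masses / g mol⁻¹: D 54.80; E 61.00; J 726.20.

964 g

Step 1:
n(Q) = 10.74 mol
n(D) = 1341 / 54.80 = 24.47 mol
n/ν → Q: 5.370, D: 8.157; Q is limiting.
n(Z) produced = (1/2) × 10.74 = 5.370 mol
Step 2:
n(Z) available = 5.370 mol
n(E) = 162.0 / 61.00 = 2.656 mol
n/ν → Z: 1.790, E: 1.328; E is limiting.
n(J) = (1/2) × 2.656 = 1.328 mol
mass = 1.328 × 726.20 = 964.4 g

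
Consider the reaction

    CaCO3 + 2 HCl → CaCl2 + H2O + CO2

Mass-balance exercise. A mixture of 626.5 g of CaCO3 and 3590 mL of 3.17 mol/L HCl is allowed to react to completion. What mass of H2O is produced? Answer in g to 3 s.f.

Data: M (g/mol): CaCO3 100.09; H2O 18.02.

n(CaCO3) = 626.5 / 100.09 = 6.259 mol
n(HCl) = 3.17 × 3590/1000 = 11.38 mol
n/ν → CaCO3: 6.259, HCl: 5.690; HCl is limiting.
n(H2O) = (1/2) × 11.38 = 5.690 mol
mass = 5.690 × 18.02 = 102.5 g

103 g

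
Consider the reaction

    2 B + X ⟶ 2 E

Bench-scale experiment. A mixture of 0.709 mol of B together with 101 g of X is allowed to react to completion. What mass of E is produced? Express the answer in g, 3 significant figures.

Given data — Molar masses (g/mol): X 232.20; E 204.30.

n(B) = 0.7090 mol
n(X) = 101.0 / 232.20 = 0.4350 mol
n/ν → B: 0.3545, X: 0.4350; B is limiting.
n(E) = (2/2) × 0.7090 = 0.7090 mol
mass = 0.7090 × 204.30 = 144.8 g

145 g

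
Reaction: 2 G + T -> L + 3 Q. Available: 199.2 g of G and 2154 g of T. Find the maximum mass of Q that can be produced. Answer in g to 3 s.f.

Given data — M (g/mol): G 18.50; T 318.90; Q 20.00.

323 g

n(G) = 199.2 / 18.50 = 10.77 mol
n(T) = 2154 / 318.90 = 6.754 mol
n/ν for G = 10.77/2 = 5.385
n/ν for T = 6.754/1 = 6.754
Smallest n/ν is G → limiting reagent.
n(Q) = (3/2) × 10.77 = 16.16 mol
mass = 16.16 × 20.00 = 323.2 g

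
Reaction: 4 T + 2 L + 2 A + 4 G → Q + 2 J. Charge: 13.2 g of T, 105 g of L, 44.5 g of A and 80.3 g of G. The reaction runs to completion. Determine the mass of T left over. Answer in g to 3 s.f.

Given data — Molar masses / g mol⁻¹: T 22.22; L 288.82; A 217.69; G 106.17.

4.12 g

n(T) = 13.20 / 22.22 = 0.5941 mol
n(L) = 105.0 / 288.82 = 0.3635 mol
n(A) = 44.50 / 217.69 = 0.2044 mol
n(G) = 80.30 / 106.17 = 0.7563 mol
n/ν for T = 0.5941/4 = 0.1485
n/ν for L = 0.3635/2 = 0.1818
n/ν for A = 0.2044/2 = 0.1022
n/ν for G = 0.7563/4 = 0.1891
Smallest n/ν is A → limiting reagent.
T consumed = (4/2) × 0.2044 = 0.4088 mol
T remaining = 0.5941 − 0.4088 = 0.1853 mol
mass = 0.1853 × 22.22 = 4.117 g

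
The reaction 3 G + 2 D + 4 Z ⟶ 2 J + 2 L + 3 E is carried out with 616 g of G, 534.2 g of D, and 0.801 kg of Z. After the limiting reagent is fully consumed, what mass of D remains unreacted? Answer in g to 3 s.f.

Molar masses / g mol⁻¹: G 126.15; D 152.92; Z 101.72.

n(G) = 616.0 / 126.15 = 4.883 mol
n(D) = 534.2 / 152.92 = 3.493 mol
n(Z) = 0.8010×1000 / 101.72 = 7.875 mol
n/ν → G: 1.628, D: 1.747, Z: 1.969; G is limiting.
D consumed = (2/3) × 4.883 = 3.255 mol
D remaining = 3.493 − 3.255 = 0.2380 mol
mass = 0.2380 × 152.92 = 36.39 g

36.4 g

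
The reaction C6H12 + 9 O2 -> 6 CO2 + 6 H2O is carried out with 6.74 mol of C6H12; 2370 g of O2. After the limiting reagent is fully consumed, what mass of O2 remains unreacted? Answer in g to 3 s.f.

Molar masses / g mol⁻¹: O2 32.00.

n(C6H12) = 6.740 mol
n(O2) = 2370 / 32.00 = 74.06 mol
n/ν → C6H12: 6.740, O2: 8.229; C6H12 is limiting.
O2 consumed = (9/1) × 6.740 = 60.66 mol
O2 remaining = 74.06 − 60.66 = 13.40 mol
mass = 13.40 × 32.00 = 428.8 g

429 g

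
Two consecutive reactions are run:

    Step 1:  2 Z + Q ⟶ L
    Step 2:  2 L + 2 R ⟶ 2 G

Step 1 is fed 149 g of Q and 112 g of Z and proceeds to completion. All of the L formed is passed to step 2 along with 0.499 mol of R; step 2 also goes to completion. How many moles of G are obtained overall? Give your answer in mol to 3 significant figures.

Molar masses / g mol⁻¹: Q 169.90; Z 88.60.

0.499 mol

Step 1:
n(Q) = 149.0 / 169.90 = 0.8770 mol
n(Z) = 112.0 / 88.60 = 1.264 mol
n/ν for Q = 0.8770/1 = 0.8770
n/ν for Z = 1.264/2 = 0.6320
Smallest n/ν is Z → limiting reagent.
n(L) produced = (1/2) × 1.264 = 0.6320 mol
Step 2:
n(L) available = 0.6320 mol
n(R) = 0.4990 mol
n/ν for L = 0.6320/2 = 0.3160
n/ν for R = 0.4990/2 = 0.2495
Smallest n/ν is R → limiting reagent.
n(G) = (2/2) × 0.4990 = 0.4990 mol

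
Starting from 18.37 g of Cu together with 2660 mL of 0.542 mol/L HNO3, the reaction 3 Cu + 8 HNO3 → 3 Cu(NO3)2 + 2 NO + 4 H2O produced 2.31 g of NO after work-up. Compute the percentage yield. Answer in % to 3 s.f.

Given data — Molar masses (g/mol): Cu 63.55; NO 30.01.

n(Cu) = 18.37 / 63.55 = 0.2891 mol
n(HNO3) = 0.542 × 2660/1000 = 1.442 mol
n/ν → Cu: 0.09637, HNO3: 0.1803; Cu is limiting.
theoretical n(NO) = (2/3) × 0.2891 = 0.1927 mol → 5.783 g
% yield = 2.31 / 5.783 × 100 = 39.94 %

39.9 %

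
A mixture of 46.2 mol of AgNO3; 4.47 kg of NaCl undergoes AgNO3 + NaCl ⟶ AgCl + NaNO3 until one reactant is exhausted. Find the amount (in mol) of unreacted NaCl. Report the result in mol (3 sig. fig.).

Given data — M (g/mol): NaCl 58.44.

n(AgNO3) = 46.20 mol
n(NaCl) = 4.470×1000 / 58.44 = 76.49 mol
n/ν for AgNO3 = 46.20/1 = 46.20
n/ν for NaCl = 76.49/1 = 76.49
Smallest n/ν is AgNO3 → limiting reagent.
NaCl consumed = (1/1) × 46.20 = 46.20 mol
NaCl remaining = 76.49 − 46.20 = 30.29 mol

30.3 mol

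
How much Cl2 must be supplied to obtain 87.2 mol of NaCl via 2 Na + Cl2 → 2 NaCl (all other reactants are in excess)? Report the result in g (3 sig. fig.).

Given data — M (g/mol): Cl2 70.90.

3090 g

n(NaCl) = 87.20 mol
n(Cl2) = (1/2) × 87.20 = 43.60 mol
mass = 43.60 × 70.90 = 3091 g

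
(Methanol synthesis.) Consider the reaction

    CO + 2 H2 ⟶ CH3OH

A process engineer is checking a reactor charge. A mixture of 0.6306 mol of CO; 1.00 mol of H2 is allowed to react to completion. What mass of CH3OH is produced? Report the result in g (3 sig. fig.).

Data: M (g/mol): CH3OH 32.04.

n(CO) = 0.6306 mol
n(H2) = 1.000 mol
n/ν → CO: 0.6306, H2: 0.5000; H2 is limiting.
n(CH3OH) = (1/2) × 1.000 = 0.5000 mol
mass = 0.5000 × 32.04 = 16.02 g

16.0 g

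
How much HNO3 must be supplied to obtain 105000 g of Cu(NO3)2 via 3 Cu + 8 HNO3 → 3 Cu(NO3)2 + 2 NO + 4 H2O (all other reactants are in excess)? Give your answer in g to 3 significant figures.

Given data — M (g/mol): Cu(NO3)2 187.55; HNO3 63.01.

n(Cu(NO3)2) = 105000 / 187.55 = 559.9 mol
n(HNO3) = (8/3) × 559.9 = 1493 mol
mass = 1493 × 63.01 = 94070 g

94100 g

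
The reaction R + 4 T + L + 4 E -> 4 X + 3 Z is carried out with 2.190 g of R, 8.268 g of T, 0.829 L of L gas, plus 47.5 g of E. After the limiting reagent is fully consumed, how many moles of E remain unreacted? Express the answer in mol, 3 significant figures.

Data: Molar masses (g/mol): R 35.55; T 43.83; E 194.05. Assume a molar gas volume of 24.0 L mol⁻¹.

0.107 mol

n(R) = 2.190 / 35.55 = 0.06160 mol
n(T) = 8.268 / 43.83 = 0.1886 mol
n(L) = 0.8290 / 24.0 = 0.03454 mol
n(E) = 47.50 / 194.05 = 0.2448 mol
n/ν → R: 0.06160, T: 0.04715, L: 0.03454, E: 0.06120; L is limiting.
E consumed = (4/1) × 0.03454 = 0.1382 mol
E remaining = 0.2448 − 0.1382 = 0.1066 mol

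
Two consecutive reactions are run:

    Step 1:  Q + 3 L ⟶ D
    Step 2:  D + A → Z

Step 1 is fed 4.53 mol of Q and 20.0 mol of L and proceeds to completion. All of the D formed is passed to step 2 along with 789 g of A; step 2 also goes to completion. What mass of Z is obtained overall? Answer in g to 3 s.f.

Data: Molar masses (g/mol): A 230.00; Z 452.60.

1550 g

Step 1:
n(Q) = 4.530 mol
n(L) = 20.00 mol
n/ν for Q = 4.530/1 = 4.530
n/ν for L = 20.00/3 = 6.667
Smallest n/ν is Q → limiting reagent.
n(D) produced = (1/1) × 4.530 = 4.530 mol
Step 2:
n(D) available = 4.530 mol
n(A) = 789.0 / 230.00 = 3.430 mol
n/ν for D = 4.530/1 = 4.530
n/ν for A = 3.430/1 = 3.430
Smallest n/ν is A → limiting reagent.
n(Z) = (1/1) × 3.430 = 3.430 mol
mass = 3.430 × 452.60 = 1552 g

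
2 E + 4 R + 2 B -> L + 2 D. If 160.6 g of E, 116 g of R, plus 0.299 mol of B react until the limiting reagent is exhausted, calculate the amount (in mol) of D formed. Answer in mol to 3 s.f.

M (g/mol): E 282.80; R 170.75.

0.299 mol

n(E) = 160.6 / 282.80 = 0.5679 mol
n(R) = 116.0 / 170.75 = 0.6794 mol
n(B) = 0.2990 mol
n/ν → E: 0.2840, R: 0.1699, B: 0.1495; B is limiting.
n(D) = (2/2) × 0.2990 = 0.2990 mol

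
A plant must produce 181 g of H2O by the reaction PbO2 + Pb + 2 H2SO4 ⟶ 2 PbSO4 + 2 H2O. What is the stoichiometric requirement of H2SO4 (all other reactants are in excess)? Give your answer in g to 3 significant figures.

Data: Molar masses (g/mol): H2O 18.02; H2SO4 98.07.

985 g

n(H2O) = 181 / 18.02 = 10.04 mol
n(H2SO4) = (2/2) × 10.04 = 10.04 mol
mass = 10.04 × 98.07 = 984.6 g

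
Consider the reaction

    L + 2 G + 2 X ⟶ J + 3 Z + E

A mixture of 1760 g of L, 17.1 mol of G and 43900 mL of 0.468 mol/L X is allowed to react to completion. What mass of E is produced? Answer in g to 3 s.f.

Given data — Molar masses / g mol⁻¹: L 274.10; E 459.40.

2950 g

n(L) = 1760 / 274.10 = 6.421 mol
n(G) = 17.10 mol
n(X) = 0.468 × 43900/1000 = 20.55 mol
n/ν → L: 6.421, G: 8.550, X: 10.28; L is limiting.
n(E) = (1/1) × 6.421 = 6.421 mol
mass = 6.421 × 459.40 = 2950 g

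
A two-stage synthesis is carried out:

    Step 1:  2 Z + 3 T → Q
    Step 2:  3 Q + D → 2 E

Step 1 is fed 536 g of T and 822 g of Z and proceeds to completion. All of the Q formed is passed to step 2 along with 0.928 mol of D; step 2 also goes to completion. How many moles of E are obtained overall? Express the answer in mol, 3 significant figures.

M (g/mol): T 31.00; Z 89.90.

1.86 mol

Step 1:
n(T) = 536.0 / 31.00 = 17.29 mol
n(Z) = 822.0 / 89.90 = 9.143 mol
n/ν for T = 17.29/3 = 5.763
n/ν for Z = 9.143/2 = 4.572
Smallest n/ν is Z → limiting reagent.
n(Q) produced = (1/2) × 9.143 = 4.572 mol
Step 2:
n(Q) available = 4.572 mol
n(D) = 0.9280 mol
n/ν for Q = 4.572/3 = 1.524
n/ν for D = 0.9280/1 = 0.9280
Smallest n/ν is D → limiting reagent.
n(E) = (2/1) × 0.9280 = 1.856 mol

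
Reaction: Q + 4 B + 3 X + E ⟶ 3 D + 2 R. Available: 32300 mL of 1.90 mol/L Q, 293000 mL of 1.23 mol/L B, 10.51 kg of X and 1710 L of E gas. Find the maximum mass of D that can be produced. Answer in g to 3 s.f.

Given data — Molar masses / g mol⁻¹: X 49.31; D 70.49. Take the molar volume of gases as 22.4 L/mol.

n(Q) = 1.90 × 32300/1000 = 61.37 mol
n(B) = 1.23 × 293000/1000 = 360.4 mol
n(X) = 10.51×1000 / 49.31 = 213.1 mol
n(E) = 1710 / 22.4 = 76.34 mol
n/ν → Q: 61.37, B: 90.10, X: 71.03, E: 76.34; Q is limiting.
n(D) = (3/1) × 61.37 = 184.1 mol
mass = 184.1 × 70.49 = 12980 g

13000 g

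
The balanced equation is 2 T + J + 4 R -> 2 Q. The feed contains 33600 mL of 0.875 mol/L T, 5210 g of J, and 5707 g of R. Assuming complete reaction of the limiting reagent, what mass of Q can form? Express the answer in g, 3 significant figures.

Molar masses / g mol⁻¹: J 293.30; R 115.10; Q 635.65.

n(T) = 0.875 × 33600/1000 = 29.40 mol
n(J) = 5210 / 293.30 = 17.76 mol
n(R) = 5707 / 115.10 = 49.58 mol
n/ν for T = 29.40/2 = 14.70
n/ν for J = 17.76/1 = 17.76
n/ν for R = 49.58/4 = 12.40
Smallest n/ν is R → limiting reagent.
n(Q) = (2/4) × 49.58 = 24.79 mol
mass = 24.79 × 635.65 = 15760 g

15800 g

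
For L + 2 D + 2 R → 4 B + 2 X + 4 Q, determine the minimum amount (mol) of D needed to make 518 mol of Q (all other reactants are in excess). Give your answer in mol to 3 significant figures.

n(Q) = 518.0 mol
n(D) = (2/4) × 518.0 = 259.0 mol

259 mol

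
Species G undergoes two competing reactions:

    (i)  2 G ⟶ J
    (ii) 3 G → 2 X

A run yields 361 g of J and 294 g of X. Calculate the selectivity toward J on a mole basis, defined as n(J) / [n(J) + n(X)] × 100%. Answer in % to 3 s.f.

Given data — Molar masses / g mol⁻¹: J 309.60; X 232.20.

47.9 %

n(J) = 361 / 309.60 = 1.166 mol
n(X) = 294 / 232.20 = 1.266 mol
selectivity = 1.166/(1.166+1.266) × 100 = 47.94 %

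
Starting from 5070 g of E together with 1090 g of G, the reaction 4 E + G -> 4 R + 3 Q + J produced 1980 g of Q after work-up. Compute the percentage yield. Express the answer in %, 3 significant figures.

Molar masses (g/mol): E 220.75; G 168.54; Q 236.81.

48.5 %

n(E) = 5070 / 220.75 = 22.97 mol
n(G) = 1090 / 168.54 = 6.467 mol
n/ν for E = 22.97/4 = 5.743
n/ν for G = 6.467/1 = 6.467
Smallest n/ν is E → limiting reagent.
theoretical n(Q) = (3/4) × 22.97 = 17.23 mol → 4080 g
% yield = 1980 / 4080 × 100 = 48.53 %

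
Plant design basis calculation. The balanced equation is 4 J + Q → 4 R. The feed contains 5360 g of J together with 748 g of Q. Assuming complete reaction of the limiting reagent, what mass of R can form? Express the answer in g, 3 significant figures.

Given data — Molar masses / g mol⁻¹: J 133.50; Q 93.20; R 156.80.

5030 g

n(J) = 5360 / 133.50 = 40.15 mol
n(Q) = 748.0 / 93.20 = 8.026 mol
n/ν → J: 10.04, Q: 8.026; Q is limiting.
n(R) = (4/1) × 8.026 = 32.10 mol
mass = 32.10 × 156.80 = 5033 g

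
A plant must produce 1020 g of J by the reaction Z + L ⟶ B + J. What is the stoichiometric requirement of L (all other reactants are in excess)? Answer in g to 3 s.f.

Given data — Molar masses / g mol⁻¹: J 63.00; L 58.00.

939 g

n(J) = 1020 / 63.00 = 16.19 mol
n(L) = (1/1) × 16.19 = 16.19 mol
mass = 16.19 × 58.00 = 939.0 g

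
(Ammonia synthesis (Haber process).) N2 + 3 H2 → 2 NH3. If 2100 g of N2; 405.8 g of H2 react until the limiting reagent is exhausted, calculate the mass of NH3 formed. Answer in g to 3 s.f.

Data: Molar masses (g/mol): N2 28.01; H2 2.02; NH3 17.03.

n(N2) = 2100 / 28.01 = 74.97 mol
n(H2) = 405.8 / 2.02 = 200.9 mol
n/ν for N2 = 74.97/1 = 74.97
n/ν for H2 = 200.9/3 = 66.97
Smallest n/ν is H2 → limiting reagent.
n(NH3) = (2/3) × 200.9 = 133.9 mol
mass = 133.9 × 17.03 = 2280 g

2280 g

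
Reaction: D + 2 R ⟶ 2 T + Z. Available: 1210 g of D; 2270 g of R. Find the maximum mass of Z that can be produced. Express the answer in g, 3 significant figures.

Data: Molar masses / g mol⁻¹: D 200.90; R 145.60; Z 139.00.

837 g

n(D) = 1210 / 200.90 = 6.023 mol
n(R) = 2270 / 145.60 = 15.59 mol
n/ν → D: 6.023, R: 7.795; D is limiting.
n(Z) = (1/1) × 6.023 = 6.023 mol
mass = 6.023 × 139.00 = 837.2 g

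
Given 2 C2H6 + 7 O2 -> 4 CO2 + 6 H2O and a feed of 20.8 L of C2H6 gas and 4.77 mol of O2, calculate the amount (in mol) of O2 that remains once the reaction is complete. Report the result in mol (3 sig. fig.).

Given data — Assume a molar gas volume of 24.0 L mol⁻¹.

1.74 mol

n(C2H6) = 20.80 / 24.0 = 0.8667 mol
n(O2) = 4.770 mol
n/ν for C2H6 = 0.8667/2 = 0.4334
n/ν for O2 = 4.770/7 = 0.6814
Smallest n/ν is C2H6 → limiting reagent.
O2 consumed = (7/2) × 0.8667 = 3.033 mol
O2 remaining = 4.770 − 3.033 = 1.737 mol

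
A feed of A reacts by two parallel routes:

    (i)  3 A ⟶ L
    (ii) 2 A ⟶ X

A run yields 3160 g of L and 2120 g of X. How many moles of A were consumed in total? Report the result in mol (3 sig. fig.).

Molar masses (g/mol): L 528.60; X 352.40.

30.0 mol

n(L) = 3160 / 528.60 = 5.978 mol
n(X) = 2120 / 352.40 = 6.016 mol
n(A) via (i) = (3/1)×5.978 = 17.93 mol
n(A) via (ii) = (2/1)×6.016 = 12.03 mol
total n(A) = 17.93 + 12.03 = 29.96 mol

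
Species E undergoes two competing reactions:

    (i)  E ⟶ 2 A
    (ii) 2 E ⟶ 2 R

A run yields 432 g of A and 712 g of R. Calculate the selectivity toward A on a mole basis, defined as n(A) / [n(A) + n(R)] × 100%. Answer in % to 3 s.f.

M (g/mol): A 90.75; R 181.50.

54.8 %

n(A) = 432 / 90.75 = 4.760 mol
n(R) = 712 / 181.50 = 3.923 mol
selectivity = 4.760/(4.760+3.923) × 100 = 54.82 %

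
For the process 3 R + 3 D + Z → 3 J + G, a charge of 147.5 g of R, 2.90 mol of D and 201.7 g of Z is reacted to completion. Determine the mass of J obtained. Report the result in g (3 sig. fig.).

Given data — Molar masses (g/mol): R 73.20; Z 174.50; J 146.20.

n(R) = 147.5 / 73.20 = 2.015 mol
n(D) = 2.900 mol
n(Z) = 201.7 / 174.50 = 1.156 mol
n/ν → R: 0.6717, D: 0.9667, Z: 1.156; R is limiting.
n(J) = (3/3) × 2.015 = 2.015 mol
mass = 2.015 × 146.20 = 294.6 g

295 g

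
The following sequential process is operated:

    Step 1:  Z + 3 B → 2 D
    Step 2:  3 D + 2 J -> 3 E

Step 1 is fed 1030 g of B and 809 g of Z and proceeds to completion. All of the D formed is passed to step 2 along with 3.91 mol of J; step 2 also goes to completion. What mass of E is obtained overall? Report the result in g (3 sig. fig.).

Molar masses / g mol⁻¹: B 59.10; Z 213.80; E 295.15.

1730 g

Step 1:
n(B) = 1030 / 59.10 = 17.43 mol
n(Z) = 809.0 / 213.80 = 3.784 mol
n/ν for B = 17.43/3 = 5.810
n/ν for Z = 3.784/1 = 3.784
Smallest n/ν is Z → limiting reagent.
n(D) produced = (2/1) × 3.784 = 7.568 mol
Step 2:
n(D) available = 7.568 mol
n(J) = 3.910 mol
n/ν for D = 7.568/3 = 2.523
n/ν for J = 3.910/2 = 1.955
Smallest n/ν is J → limiting reagent.
n(E) = (3/2) × 3.910 = 5.865 mol
mass = 5.865 × 295.15 = 1731 g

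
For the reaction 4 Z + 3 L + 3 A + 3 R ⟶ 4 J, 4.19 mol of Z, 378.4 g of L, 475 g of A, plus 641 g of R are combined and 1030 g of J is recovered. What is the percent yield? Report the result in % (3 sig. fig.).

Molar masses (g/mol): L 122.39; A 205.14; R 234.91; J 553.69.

60.3 %

n(Z) = 4.190 mol
n(L) = 378.4 / 122.39 = 3.092 mol
n(A) = 475.0 / 205.14 = 2.315 mol
n(R) = 641.0 / 234.91 = 2.729 mol
n/ν for Z = 4.190/4 = 1.048
n/ν for L = 3.092/3 = 1.031
n/ν for A = 2.315/3 = 0.7717
n/ν for R = 2.729/3 = 0.9097
Smallest n/ν is A → limiting reagent.
theoretical n(J) = (4/3) × 2.315 = 3.087 mol → 1709 g
% yield = 1030 / 1709 × 100 = 60.27 %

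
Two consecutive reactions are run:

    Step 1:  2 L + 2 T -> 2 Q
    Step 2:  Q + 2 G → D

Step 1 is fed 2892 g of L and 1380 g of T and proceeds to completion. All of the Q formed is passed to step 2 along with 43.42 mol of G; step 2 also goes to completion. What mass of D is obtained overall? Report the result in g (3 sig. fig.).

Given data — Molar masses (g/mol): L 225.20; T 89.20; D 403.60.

5180 g

Step 1:
n(L) = 2892 / 225.20 = 12.84 mol
n(T) = 1380 / 89.20 = 15.47 mol
n/ν for L = 12.84/2 = 6.420
n/ν for T = 15.47/2 = 7.735
Smallest n/ν is L → limiting reagent.
n(Q) produced = (2/2) × 12.84 = 12.84 mol
Step 2:
n(Q) available = 12.84 mol
n(G) = 43.42 mol
n/ν for Q = 12.84/1 = 12.84
n/ν for G = 43.42/2 = 21.71
Smallest n/ν is Q → limiting reagent.
n(D) = (1/1) × 12.84 = 12.84 mol
mass = 12.84 × 403.60 = 5182 g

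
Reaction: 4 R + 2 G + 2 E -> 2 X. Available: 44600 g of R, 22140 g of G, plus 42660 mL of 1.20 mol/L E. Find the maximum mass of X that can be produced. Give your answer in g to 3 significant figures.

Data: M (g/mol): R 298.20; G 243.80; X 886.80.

n(R) = 44600 / 298.20 = 149.6 mol
n(G) = 22140 / 243.80 = 90.81 mol
n(E) = 1.20 × 42660/1000 = 51.19 mol
n/ν → R: 37.40, G: 45.41, E: 25.60; E is limiting.
n(X) = (2/2) × 51.19 = 51.19 mol
mass = 51.19 × 886.80 = 45400 g

45400 g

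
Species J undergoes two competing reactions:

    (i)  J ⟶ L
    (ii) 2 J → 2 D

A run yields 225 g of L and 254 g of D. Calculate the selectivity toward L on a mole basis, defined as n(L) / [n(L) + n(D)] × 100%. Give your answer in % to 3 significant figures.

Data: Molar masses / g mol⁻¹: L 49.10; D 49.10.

47.0 %

n(L) = 225 / 49.10 = 4.582 mol
n(D) = 254 / 49.10 = 5.173 mol
selectivity = 4.582/(4.582+5.173) × 100 = 46.97 %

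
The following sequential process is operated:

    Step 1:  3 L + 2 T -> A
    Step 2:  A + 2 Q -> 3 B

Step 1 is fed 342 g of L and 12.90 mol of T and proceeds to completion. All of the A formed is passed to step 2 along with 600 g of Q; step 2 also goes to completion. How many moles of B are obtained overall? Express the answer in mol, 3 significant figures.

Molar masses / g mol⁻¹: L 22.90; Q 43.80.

14.9 mol

Step 1:
n(L) = 342.0 / 22.90 = 14.93 mol
n(T) = 12.90 mol
n/ν → L: 4.977, T: 6.450; L is limiting.
n(A) produced = (1/3) × 14.93 = 4.977 mol
Step 2:
n(A) available = 4.977 mol
n(Q) = 600.0 / 43.80 = 13.70 mol
n/ν → A: 4.977, Q: 6.850; A is limiting.
n(B) = (3/1) × 4.977 = 14.93 mol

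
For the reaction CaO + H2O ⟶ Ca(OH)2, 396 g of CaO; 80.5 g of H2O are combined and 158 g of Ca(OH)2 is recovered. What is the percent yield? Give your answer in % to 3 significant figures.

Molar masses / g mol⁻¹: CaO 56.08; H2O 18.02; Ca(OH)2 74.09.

47.7 %

n(CaO) = 396.0 / 56.08 = 7.061 mol
n(H2O) = 80.50 / 18.02 = 4.467 mol
n/ν for CaO = 7.061/1 = 7.061
n/ν for H2O = 4.467/1 = 4.467
Smallest n/ν is H2O → limiting reagent.
theoretical n(Ca(OH)2) = (1/1) × 4.467 = 4.467 mol → 331.0 g
% yield = 158 / 331.0 × 100 = 47.73 %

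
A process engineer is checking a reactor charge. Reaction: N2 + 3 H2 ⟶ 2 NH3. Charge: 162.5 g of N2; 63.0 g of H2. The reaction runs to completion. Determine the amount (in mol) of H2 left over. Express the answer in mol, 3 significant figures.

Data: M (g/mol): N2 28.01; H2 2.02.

n(N2) = 162.5 / 28.01 = 5.801 mol
n(H2) = 63.00 / 2.02 = 31.19 mol
n/ν → N2: 5.801, H2: 10.40; N2 is limiting.
H2 consumed = (3/1) × 5.801 = 17.40 mol
H2 remaining = 31.19 − 17.40 = 13.79 mol

13.8 mol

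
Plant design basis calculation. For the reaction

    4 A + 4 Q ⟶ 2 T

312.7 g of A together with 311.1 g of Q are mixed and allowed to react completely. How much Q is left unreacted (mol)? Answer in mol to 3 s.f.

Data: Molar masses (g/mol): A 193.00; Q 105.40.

1.33 mol

n(A) = 312.7 / 193.00 = 1.620 mol
n(Q) = 311.1 / 105.40 = 2.952 mol
n/ν → A: 0.4050, Q: 0.7380; A is limiting.
Q consumed = (4/4) × 1.620 = 1.620 mol
Q remaining = 2.952 − 1.620 = 1.332 mol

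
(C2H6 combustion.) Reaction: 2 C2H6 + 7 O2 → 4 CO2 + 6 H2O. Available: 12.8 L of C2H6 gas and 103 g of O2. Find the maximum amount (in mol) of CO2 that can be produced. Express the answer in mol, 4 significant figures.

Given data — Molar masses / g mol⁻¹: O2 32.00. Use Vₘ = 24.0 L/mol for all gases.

n(C2H6) = 12.80 / 24.0 = 0.5333 mol
n(O2) = 103.0 / 32.00 = 3.219 mol
n/ν for C2H6 = 0.5333/2 = 0.2667
n/ν for O2 = 3.219/7 = 0.4599
Smallest n/ν is C2H6 → limiting reagent.
n(CO2) = (4/2) × 0.5333 = 1.067 mol

1.067 mol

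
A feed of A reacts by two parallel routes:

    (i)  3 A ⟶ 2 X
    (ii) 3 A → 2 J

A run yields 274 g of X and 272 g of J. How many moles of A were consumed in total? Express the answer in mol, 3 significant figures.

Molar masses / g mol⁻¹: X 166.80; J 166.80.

n(X) = 274 / 166.80 = 1.643 mol
n(J) = 272 / 166.80 = 1.631 mol
n(A) via (i) = (3/2)×1.643 = 2.465 mol
n(A) via (ii) = (3/2)×1.631 = 2.447 mol
total n(A) = 2.465 + 2.447 = 4.912 mol

4.91 mol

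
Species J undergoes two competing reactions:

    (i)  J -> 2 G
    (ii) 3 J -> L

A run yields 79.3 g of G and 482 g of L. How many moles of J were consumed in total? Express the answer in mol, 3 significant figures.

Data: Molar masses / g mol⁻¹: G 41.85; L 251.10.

6.71 mol

n(G) = 79.3 / 41.85 = 1.895 mol
n(L) = 482 / 251.10 = 1.920 mol
n(J) via (i) = (1/2)×1.895 = 0.9475 mol
n(J) via (ii) = (3/1)×1.920 = 5.760 mol
total n(J) = 0.9475 + 5.760 = 6.708 mol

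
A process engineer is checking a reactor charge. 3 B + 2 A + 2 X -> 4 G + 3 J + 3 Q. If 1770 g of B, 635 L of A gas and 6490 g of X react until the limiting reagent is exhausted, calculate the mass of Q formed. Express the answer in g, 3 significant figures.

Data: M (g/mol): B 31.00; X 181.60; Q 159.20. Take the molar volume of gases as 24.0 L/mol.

6320 g

n(B) = 1770 / 31.00 = 57.10 mol
n(A) = 635.0 / 24.0 = 26.46 mol
n(X) = 6490 / 181.60 = 35.74 mol
n/ν for B = 57.10/3 = 19.03
n/ν for A = 26.46/2 = 13.23
n/ν for X = 35.74/2 = 17.87
Smallest n/ν is A → limiting reagent.
n(Q) = (3/2) × 26.46 = 39.69 mol
mass = 39.69 × 159.20 = 6319 g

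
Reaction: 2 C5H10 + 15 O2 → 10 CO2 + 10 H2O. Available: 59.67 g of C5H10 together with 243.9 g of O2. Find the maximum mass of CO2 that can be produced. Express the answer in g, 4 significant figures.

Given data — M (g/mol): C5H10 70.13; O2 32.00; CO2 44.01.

n(C5H10) = 59.67 / 70.13 = 0.8508 mol
n(O2) = 243.9 / 32.00 = 7.622 mol
n/ν for C5H10 = 0.8508/2 = 0.4254
n/ν for O2 = 7.622/15 = 0.5081
Smallest n/ν is C5H10 → limiting reagent.
n(CO2) = (10/2) × 0.8508 = 4.254 mol
mass = 4.254 × 44.01 = 187.2 g

187.2 g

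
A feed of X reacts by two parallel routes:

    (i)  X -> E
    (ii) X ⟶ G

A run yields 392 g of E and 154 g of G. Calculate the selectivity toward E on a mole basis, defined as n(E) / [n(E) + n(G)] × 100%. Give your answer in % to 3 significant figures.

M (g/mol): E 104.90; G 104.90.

n(E) = 392 / 104.90 = 3.737 mol
n(G) = 154 / 104.90 = 1.468 mol
selectivity = 3.737/(3.737+1.468) × 100 = 71.80 %

71.8 %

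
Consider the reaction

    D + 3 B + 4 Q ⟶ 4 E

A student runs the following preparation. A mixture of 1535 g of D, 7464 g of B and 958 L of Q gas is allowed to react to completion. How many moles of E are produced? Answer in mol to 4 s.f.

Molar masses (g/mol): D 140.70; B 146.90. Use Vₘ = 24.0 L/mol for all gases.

39.92 mol

n(D) = 1535 / 140.70 = 10.91 mol
n(B) = 7464 / 146.90 = 50.81 mol
n(Q) = 958.0 / 24.0 = 39.92 mol
n/ν → D: 10.91, B: 16.94, Q: 9.980; Q is limiting.
n(E) = (4/4) × 39.92 = 39.92 mol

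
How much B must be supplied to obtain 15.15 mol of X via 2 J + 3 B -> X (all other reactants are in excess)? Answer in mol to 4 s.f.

n(X) = 15.15 mol
n(B) = (3/1) × 15.15 = 45.45 mol

45.45 mol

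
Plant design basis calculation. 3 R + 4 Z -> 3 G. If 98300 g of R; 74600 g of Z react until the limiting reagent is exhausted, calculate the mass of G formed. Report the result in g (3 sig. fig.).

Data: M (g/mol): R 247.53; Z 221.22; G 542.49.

n(R) = 98300 / 247.53 = 397.1 mol
n(Z) = 74600 / 221.22 = 337.2 mol
n/ν for R = 397.1/3 = 132.4
n/ν for Z = 337.2/4 = 84.30
Smallest n/ν is Z → limiting reagent.
n(G) = (3/4) × 337.2 = 252.9 mol
mass = 252.9 × 542.49 = 137200 g

137000 g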